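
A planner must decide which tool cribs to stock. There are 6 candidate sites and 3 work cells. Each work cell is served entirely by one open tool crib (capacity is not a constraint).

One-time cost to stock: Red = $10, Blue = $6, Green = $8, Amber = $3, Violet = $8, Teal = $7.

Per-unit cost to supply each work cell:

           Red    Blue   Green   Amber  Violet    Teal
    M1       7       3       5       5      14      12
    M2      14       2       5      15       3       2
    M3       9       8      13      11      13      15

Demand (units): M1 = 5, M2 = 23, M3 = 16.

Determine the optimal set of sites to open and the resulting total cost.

For any fixed open set, each work cell goes to its cheapest open site; total = fixed + service.
{Blue}: M1→Blue 3·5=15, M2→Blue 2·23=46, M3→Blue 8·16=128. Service 189; fixed 6; total 195.
{Blue, Amber}: service 189 + fixed 9 = 198
{Blue, Teal}: service 189 + fixed 13 = 202
{Red, Blue, Green, Amber, Violet, Teal}: service 189 + fixed 42 = 231
No other subset beats 195.

Open Blue only; minimum total cost 195.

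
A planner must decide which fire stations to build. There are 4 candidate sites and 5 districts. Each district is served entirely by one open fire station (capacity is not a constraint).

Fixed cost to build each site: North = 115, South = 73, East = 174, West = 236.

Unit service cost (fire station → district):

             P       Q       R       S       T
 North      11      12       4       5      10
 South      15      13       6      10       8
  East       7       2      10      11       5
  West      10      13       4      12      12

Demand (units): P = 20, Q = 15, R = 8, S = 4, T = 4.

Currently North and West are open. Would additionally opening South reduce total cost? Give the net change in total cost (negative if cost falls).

Current service cost with {North, West}: 472.
Adding South: each district re-picks its cheapest; new service cost 464, saving 8.
Extra fixed cost: 73. Net change = 73 − 8 = 65.
(Totals: 823 → 888.)

No — net change +65 (cost rises by 65).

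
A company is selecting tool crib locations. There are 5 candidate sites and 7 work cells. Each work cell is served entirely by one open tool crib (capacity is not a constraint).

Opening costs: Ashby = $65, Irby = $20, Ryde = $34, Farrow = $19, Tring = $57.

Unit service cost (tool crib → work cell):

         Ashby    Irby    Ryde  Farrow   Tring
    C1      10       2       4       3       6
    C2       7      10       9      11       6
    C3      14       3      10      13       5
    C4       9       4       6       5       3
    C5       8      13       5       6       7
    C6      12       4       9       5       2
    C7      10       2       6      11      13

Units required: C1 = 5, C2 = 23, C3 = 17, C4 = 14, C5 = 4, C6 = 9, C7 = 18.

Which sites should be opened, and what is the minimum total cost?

Open Irby and Tring; minimum total cost 400.

For any fixed open set, each work cell goes to its cheapest open site; total = fixed + service.
{Irby, Tring}: C1→Irby 2·5=10, C2→Tring 6·23=138, C3→Irby 3·17=51, C4→Tring 3·14=42, C5→Tring 7·4=28, C6→Tring 2·9=18, C7→Irby 2·18=36. Service 323; fixed 77; total 400.
{Irby, Farrow, Tring}: service 319 + fixed 96 = 415
{Irby, Ryde, Tring}: service 315 + fixed 111 = 426
{Ashby, Irby, Ryde, Farrow, Tring}: C1→Irby 2·5=10, C2→Tring 6·23=138, C3→Irby 3·17=51, C4→Tring 3·14=42, C5→Ryde 5·4=20, C6→Tring 2·9=18, C7→Irby 2·18=36. Service 315; fixed 195; total 510.
No other subset beats 400.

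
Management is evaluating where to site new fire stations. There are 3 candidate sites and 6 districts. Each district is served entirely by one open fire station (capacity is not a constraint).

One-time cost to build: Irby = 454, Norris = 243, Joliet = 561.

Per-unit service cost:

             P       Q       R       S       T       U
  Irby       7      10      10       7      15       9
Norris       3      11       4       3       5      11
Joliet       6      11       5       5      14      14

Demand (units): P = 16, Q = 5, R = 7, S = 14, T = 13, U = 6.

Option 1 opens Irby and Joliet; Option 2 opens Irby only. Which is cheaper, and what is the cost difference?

Option 2 is cheaper by 469.

Option 1: {Irby, Joliet}: P→Joliet 6·16=96, Q→Irby 10·5=50, R→Joliet 5·7=35, S→Joliet 5·14=70, T→Joliet 14·13=182, U→Irby 9·6=54. Service 487; fixed 1015; total 1502.
Option 2: {Irby}: P→Irby 7·16=112, Q→Irby 10·5=50, R→Irby 10·7=70, S→Irby 7·14=98, T→Irby 15·13=195, U→Irby 9·6=54. Service 579; fixed 454; total 1033.
Difference: |1502 − 1033| = 469.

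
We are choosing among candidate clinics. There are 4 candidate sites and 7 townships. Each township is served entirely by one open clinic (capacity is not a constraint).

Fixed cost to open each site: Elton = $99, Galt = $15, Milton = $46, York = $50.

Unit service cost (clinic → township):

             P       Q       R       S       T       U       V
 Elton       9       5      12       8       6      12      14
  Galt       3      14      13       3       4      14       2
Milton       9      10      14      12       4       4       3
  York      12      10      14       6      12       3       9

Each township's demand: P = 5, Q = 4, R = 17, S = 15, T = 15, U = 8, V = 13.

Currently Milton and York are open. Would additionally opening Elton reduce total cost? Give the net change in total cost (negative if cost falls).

No — net change +45 (cost rises by 45).

Current service cost with {Milton, York}: 536.
Adding Elton: each township re-picks its cheapest; new service cost 482, saving 54.
Extra fixed cost: 99. Net change = 99 − 54 = 45.
(Totals: 632 → 677.)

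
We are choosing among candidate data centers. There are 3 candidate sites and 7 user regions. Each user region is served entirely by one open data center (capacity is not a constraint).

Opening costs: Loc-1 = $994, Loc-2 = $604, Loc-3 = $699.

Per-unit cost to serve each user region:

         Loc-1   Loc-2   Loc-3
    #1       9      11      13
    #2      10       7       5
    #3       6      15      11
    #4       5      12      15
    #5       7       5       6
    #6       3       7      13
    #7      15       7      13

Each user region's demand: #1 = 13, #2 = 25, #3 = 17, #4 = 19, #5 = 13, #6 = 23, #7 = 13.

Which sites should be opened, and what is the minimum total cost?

For any fixed open set, each user region goes to its cheapest open site; total = fixed + service.
{Loc-2}: #1→Loc-2 11·13=143, #2→Loc-2 7·25=175, #3→Loc-2 15·17=255, #4→Loc-2 12·19=228, #5→Loc-2 5·13=65, #6→Loc-2 7·23=161, #7→Loc-2 7·13=91. Service 1118; fixed 604; total 1722.
{Loc-1}: service 919 + fixed 994 = 1913
{Loc-3}: #1→Loc-3 13·13=169, #2→Loc-3 5·25=125, #3→Loc-3 11·17=187, #4→Loc-3 15·19=285, #5→Loc-3 6·13=78, #6→Loc-3 13·23=299, #7→Loc-3 13·13=169. Service 1312; fixed 699; total 2011.
{Loc-1, Loc-2, Loc-3}: #1→Loc-1 9·13=117, #2→Loc-3 5·25=125, #3→Loc-1 6·17=102, #4→Loc-1 5·19=95, #5→Loc-2 5·13=65, #6→Loc-1 3·23=69, #7→Loc-2 7·13=91. Service 664; fixed 2297; total 2961.
No other subset beats 1722.

Open Loc-2 only; minimum total cost 1722.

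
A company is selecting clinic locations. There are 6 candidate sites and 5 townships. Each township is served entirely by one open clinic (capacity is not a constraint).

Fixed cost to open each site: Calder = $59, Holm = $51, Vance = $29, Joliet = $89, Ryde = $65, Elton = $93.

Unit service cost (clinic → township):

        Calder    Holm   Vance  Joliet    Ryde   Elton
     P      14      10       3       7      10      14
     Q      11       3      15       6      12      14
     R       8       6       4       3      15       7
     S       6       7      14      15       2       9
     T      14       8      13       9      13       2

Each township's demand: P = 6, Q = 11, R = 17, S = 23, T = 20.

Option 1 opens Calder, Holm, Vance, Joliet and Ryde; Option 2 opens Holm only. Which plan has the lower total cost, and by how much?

Option 1: {Calder, Holm, Vance, Joliet, Ryde}: P→Vance 3·6=18, Q→Holm 3·11=33, R→Joliet 3·17=51, S→Ryde 2·23=46, T→Holm 8·20=160. Service 308; fixed 293; total 601.
Option 2: {Holm}: P→Holm 10·6=60, Q→Holm 3·11=33, R→Holm 6·17=102, S→Holm 7·23=161, T→Holm 8·20=160. Service 516; fixed 51; total 567.
Difference: |601 − 567| = 34.

Option 2 is cheaper by 34.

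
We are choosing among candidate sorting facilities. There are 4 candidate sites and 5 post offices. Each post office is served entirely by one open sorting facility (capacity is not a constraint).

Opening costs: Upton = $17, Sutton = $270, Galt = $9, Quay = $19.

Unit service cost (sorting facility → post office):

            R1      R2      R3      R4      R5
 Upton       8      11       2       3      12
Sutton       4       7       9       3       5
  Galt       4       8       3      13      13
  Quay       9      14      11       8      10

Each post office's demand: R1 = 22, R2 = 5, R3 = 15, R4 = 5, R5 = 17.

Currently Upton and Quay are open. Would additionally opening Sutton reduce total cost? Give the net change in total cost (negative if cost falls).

Current service cost with {Upton, Quay}: 446.
Adding Sutton: each post office re-picks its cheapest; new service cost 253, saving 193.
Extra fixed cost: 270. Net change = 270 − 193 = 77.
(Totals: 482 → 559.)

No — net change +77 (cost rises by 77).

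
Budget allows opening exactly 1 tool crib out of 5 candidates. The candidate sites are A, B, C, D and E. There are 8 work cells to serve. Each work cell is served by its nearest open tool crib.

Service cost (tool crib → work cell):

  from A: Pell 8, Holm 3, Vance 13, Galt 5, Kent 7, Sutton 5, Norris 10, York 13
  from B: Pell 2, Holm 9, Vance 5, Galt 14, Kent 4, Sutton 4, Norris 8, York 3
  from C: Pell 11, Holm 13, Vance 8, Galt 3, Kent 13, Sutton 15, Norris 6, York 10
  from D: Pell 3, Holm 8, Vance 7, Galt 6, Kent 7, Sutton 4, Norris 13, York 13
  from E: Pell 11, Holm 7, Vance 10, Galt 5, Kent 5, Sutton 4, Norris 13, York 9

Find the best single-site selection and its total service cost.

With exactly 1 open, each work cell uses its cheapest among the chosen.
{B}: Pell→B 2, Holm→B 9, Vance→B 5, Galt→B 14, Kent→B 4, Sutton→B 4, Norris→B 8, York→B 3. Service cost 49.
{D}: service cost 61
{A}: service cost 64
Among all 5 size-1 choices, {B} is lowest.

Choose B only; total service cost 49.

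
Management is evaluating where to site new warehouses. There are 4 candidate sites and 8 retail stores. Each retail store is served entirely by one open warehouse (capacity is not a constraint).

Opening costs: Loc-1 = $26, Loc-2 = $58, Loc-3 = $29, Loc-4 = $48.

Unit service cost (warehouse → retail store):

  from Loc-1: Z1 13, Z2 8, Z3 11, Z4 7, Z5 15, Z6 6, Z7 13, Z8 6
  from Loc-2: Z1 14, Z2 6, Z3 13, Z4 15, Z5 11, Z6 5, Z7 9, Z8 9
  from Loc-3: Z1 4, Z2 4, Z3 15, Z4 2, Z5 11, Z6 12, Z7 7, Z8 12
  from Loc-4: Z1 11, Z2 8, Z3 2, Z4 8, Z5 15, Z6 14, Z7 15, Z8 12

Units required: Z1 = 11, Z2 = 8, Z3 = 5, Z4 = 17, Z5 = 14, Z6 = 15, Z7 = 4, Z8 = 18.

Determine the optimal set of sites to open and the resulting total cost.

Open Loc-1 and Loc-3; minimum total cost 600.

For any fixed open set, each retail store goes to its cheapest open site; total = fixed + service.
{Loc-1, Loc-3}: Z1→Loc-3 4·11=44, Z2→Loc-3 4·8=32, Z3→Loc-1 11·5=55, Z4→Loc-3 2·17=34, Z5→Loc-3 11·14=154, Z6→Loc-1 6·15=90, Z7→Loc-3 7·4=28, Z8→Loc-1 6·18=108. Service 545; fixed 55; total 600.
{Loc-1, Loc-3, Loc-4}: Z1→Loc-3 4·11=44, Z2→Loc-3 4·8=32, Z3→Loc-4 2·5=10, Z4→Loc-3 2·17=34, Z5→Loc-3 11·14=154, Z6→Loc-1 6·15=90, Z7→Loc-3 7·4=28, Z8→Loc-1 6·18=108. Service 500; fixed 103; total 603.
{Loc-1, Loc-2, Loc-3}: service 530 + fixed 113 = 643
{Loc-1, Loc-2, Loc-3, Loc-4}: service 485 + fixed 161 = 646
No other subset beats 600.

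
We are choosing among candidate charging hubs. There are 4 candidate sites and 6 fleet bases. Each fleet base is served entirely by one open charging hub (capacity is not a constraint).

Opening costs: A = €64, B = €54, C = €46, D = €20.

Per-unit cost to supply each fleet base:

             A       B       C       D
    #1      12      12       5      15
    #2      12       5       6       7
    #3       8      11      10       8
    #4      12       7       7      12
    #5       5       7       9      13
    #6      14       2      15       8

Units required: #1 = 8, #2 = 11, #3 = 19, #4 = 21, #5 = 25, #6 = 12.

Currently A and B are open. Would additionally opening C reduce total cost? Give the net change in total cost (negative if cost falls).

Yes — net change −10 (cost falls by 10).

Current service cost with {A, B}: 599.
Adding C: each fleet base re-picks its cheapest; new service cost 543, saving 56.
Extra fixed cost: 46. Net change = 46 − 56 = -10.
(Totals: 717 → 707.)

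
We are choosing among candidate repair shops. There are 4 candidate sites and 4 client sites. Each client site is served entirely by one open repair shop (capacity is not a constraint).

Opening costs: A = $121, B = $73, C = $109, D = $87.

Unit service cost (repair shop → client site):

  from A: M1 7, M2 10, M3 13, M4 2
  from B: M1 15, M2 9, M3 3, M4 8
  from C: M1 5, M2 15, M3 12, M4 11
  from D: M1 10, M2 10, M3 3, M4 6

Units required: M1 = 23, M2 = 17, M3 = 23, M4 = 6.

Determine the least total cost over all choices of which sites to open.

Minimum total cost: 567

For any fixed open set, each client site goes to its cheapest open site; total = fixed + service.
{B, C}: M1→C 5·23=115, M2→B 9·17=153, M3→B 3·23=69, M4→B 8·6=48. Service 385; fixed 182; total 567.
{C, D}: service 390 + fixed 196 = 586
{A, B}: service 395 + fixed 194 = 589
{A, B, C, D}: service 349 + fixed 390 = 739
No other subset beats 567.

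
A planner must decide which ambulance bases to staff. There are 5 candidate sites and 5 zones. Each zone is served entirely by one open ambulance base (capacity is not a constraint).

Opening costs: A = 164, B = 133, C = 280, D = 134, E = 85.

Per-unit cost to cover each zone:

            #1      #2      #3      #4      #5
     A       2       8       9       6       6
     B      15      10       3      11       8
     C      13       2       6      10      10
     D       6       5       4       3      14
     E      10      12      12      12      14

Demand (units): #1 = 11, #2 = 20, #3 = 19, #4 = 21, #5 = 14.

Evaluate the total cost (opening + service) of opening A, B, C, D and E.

Total cost: 1062

Each zone is assigned to its cheapest site among the open ones.
{A, B, C, D, E}: #1→A 2·11=22, #2→C 2·20=40, #3→B 3·19=57, #4→D 3·21=63, #5→A 6·14=84. Service 266; fixed 796; total 1062.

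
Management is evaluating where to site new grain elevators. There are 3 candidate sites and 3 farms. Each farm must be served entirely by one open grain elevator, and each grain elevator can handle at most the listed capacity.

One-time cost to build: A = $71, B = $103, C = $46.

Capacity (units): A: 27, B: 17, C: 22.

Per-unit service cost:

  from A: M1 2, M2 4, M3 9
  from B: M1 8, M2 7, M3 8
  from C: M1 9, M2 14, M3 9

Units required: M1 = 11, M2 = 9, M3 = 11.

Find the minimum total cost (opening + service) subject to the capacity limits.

Open {A, C}: M1→A 2·11=22, M2→A 4·9=36, M3→C 9·11=99.
Loads: A carries 20/27, C carries 11/22. Service 157; fixed 117; total 274.
Next best feasible plan costs 320.

Minimum total cost: 274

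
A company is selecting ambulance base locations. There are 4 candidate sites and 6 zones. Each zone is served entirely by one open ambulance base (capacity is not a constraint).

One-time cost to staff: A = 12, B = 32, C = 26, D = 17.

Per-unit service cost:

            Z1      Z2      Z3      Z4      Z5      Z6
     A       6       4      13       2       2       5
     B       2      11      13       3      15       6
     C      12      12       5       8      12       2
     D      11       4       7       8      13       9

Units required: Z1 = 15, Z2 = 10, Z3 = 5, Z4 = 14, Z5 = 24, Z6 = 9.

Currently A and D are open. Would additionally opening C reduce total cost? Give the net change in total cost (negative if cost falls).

Yes — net change −11 (cost falls by 11).

Current service cost with {A, D}: 286.
Adding C: each zone re-picks its cheapest; new service cost 249, saving 37.
Extra fixed cost: 26. Net change = 26 − 37 = -11.
(Totals: 315 → 304.)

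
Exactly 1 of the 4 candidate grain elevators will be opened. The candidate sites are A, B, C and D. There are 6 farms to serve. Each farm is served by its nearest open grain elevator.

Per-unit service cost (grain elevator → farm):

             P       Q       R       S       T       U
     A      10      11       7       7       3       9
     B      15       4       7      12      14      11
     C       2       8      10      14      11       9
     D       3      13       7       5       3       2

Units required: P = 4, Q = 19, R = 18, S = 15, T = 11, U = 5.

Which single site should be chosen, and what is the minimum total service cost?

Choose D only; total service cost 503.

With exactly 1 open, each farm uses its cheapest among the chosen.
{D}: P→D 3·4=12, Q→D 13·19=247, R→D 7·18=126, S→D 5·15=75, T→D 3·11=33, U→D 2·5=10. Service cost 503.
{A}: service cost 558
{B}: service cost 651
Among all 4 size-1 choices, {D} is lowest.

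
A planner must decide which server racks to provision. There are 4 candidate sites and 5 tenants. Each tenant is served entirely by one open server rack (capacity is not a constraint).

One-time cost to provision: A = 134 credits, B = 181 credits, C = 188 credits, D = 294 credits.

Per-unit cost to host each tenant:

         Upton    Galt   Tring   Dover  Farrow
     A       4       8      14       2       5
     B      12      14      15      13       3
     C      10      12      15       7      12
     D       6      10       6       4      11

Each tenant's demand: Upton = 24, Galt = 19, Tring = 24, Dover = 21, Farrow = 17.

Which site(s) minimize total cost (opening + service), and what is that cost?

Open A only; minimum total cost 845.

For any fixed open set, each tenant goes to its cheapest open site; total = fixed + service.
{A}: Upton→A 4·24=96, Galt→A 8·19=152, Tring→A 14·24=336, Dover→A 2·21=42, Farrow→A 5·17=85. Service 711; fixed 134; total 845.
{A, D}: Upton→A 4·24=96, Galt→A 8·19=152, Tring→D 6·24=144, Dover→A 2·21=42, Farrow→A 5·17=85. Service 519; fixed 428; total 947.
{A, B}: service 677 + fixed 315 = 992
{A, B, C, D}: Upton→A 4·24=96, Galt→A 8·19=152, Tring→D 6·24=144, Dover→A 2·21=42, Farrow→B 3·17=51. Service 485; fixed 797; total 1282.
No other subset beats 845.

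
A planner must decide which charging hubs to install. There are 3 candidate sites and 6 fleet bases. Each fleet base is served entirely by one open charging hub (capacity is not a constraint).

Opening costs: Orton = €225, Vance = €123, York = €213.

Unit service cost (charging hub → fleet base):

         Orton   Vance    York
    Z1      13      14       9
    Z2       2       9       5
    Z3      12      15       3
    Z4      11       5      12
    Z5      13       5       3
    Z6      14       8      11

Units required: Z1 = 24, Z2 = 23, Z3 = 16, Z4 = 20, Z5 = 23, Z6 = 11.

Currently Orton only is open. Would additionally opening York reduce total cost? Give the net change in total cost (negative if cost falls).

Current service cost with {Orton}: 1223.
Adding York: each fleet base re-picks its cheapest; new service cost 720, saving 503.
Extra fixed cost: 213. Net change = 213 − 503 = -290.
(Totals: 1448 → 1158.)

Yes — net change −290 (cost falls by 290).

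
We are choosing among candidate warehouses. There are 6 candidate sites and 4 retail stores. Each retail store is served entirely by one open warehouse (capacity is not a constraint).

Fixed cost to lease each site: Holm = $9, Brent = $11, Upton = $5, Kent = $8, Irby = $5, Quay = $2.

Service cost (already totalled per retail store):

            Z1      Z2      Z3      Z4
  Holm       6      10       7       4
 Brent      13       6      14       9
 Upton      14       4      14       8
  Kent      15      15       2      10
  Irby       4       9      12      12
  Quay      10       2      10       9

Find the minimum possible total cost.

For any fixed open set, each retail store goes to its cheapest open site; total = fixed + service.
{Holm, Quay}: Z1→Holm 6, Z2→Quay 2, Z3→Holm 7, Z4→Holm 4. Service 19; fixed 11; total 30.
{Kent, Irby, Quay}: service 17 + fixed 15 = 32
{Irby, Quay}: service 25 + fixed 7 = 32
{Holm, Brent, Upton, Kent, Irby, Quay}: service 12 + fixed 40 = 52
No other subset beats 30.

Minimum total cost: 30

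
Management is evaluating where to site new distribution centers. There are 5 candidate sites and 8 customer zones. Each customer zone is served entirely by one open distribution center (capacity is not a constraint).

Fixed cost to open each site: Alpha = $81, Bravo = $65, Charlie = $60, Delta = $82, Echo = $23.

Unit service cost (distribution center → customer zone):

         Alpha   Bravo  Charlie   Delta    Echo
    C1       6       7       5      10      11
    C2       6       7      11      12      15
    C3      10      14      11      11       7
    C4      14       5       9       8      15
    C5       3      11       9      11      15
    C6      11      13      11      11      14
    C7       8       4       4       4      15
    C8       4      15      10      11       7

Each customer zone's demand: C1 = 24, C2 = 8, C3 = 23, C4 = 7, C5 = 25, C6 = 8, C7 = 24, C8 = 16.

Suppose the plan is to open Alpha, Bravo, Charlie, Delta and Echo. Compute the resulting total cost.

Total cost: 998

Each customer zone is assigned to its cheapest site among the open ones.
{Alpha, Bravo, Charlie, Delta, Echo}: C1→Charlie 5·24=120, C2→Alpha 6·8=48, C3→Echo 7·23=161, C4→Bravo 5·7=35, C5→Alpha 3·25=75, C6→Alpha 11·8=88, C7→Bravo 4·24=96, C8→Alpha 4·16=64. Service 687; fixed 311; total 998.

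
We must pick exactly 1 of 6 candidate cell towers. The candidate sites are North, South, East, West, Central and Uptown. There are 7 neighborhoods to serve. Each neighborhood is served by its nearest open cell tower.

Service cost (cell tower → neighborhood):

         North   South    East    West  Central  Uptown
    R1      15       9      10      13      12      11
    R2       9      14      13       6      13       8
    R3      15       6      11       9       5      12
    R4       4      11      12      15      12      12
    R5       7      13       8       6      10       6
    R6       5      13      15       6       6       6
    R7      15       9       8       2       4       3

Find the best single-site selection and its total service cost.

With exactly 1 open, each neighborhood uses its cheapest among the chosen.
{West}: R1→West 13, R2→West 6, R3→West 9, R4→West 15, R5→West 6, R6→West 6, R7→West 2. Service cost 57.
{Uptown}: service cost 58
{Central}: service cost 62
Among all 6 size-1 choices, {West} is lowest.

Choose West only; total service cost 57.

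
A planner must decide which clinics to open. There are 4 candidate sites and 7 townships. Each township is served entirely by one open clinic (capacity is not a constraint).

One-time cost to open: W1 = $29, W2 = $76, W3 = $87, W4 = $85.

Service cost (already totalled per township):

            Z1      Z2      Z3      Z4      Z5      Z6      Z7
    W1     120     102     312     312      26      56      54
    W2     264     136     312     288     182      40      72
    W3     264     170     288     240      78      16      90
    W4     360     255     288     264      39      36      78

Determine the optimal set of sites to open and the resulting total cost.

Open W1 and W3; minimum total cost 962.

For any fixed open set, each township goes to its cheapest open site; total = fixed + service.
{W1, W3}: Z1→W1 120, Z2→W1 102, Z3→W3 288, Z4→W3 240, Z5→W1 26, Z6→W3 16, Z7→W1 54. Service 846; fixed 116; total 962.
{W1, W4}: Z1→W1 120, Z2→W1 102, Z3→W4 288, Z4→W4 264, Z5→W1 26, Z6→W4 36, Z7→W1 54. Service 890; fixed 114; total 1004.
{W1}: service 982 + fixed 29 = 1011
{W1, W2, W3, W4}: service 846 + fixed 277 = 1123
No other subset beats 962.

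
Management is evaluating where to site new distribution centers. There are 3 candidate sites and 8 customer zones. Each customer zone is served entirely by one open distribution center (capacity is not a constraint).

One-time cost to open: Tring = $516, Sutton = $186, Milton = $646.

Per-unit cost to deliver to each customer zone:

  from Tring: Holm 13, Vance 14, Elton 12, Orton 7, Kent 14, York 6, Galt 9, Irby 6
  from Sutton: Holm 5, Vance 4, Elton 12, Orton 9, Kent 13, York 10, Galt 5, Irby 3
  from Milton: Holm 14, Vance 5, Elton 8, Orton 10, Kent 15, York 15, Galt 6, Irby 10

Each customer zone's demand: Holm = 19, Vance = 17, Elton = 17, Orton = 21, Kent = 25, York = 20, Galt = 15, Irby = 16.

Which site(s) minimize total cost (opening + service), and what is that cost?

For any fixed open set, each customer zone goes to its cheapest open site; total = fixed + service.
{Sutton}: Holm→Sutton 5·19=95, Vance→Sutton 4·17=68, Elton→Sutton 12·17=204, Orton→Sutton 9·21=189, Kent→Sutton 13·25=325, York→Sutton 10·20=200, Galt→Sutton 5·15=75, Irby→Sutton 3·16=48. Service 1204; fixed 186; total 1390.
{Tring, Sutton}: service 1082 + fixed 702 = 1784
{Sutton, Milton}: Holm→Sutton 5·19=95, Vance→Sutton 4·17=68, Elton→Milton 8·17=136, Orton→Sutton 9·21=189, Kent→Sutton 13·25=325, York→Sutton 10·20=200, Galt→Sutton 5·15=75, Irby→Sutton 3·16=48. Service 1136; fixed 832; total 1968.
{Tring, Sutton, Milton}: Holm→Sutton 5·19=95, Vance→Sutton 4·17=68, Elton→Milton 8·17=136, Orton→Tring 7·21=147, Kent→Sutton 13·25=325, York→Tring 6·20=120, Galt→Sutton 5·15=75, Irby→Sutton 3·16=48. Service 1014; fixed 1348; total 2362.
No other subset beats 1390.

Open Sutton only; minimum total cost 1390.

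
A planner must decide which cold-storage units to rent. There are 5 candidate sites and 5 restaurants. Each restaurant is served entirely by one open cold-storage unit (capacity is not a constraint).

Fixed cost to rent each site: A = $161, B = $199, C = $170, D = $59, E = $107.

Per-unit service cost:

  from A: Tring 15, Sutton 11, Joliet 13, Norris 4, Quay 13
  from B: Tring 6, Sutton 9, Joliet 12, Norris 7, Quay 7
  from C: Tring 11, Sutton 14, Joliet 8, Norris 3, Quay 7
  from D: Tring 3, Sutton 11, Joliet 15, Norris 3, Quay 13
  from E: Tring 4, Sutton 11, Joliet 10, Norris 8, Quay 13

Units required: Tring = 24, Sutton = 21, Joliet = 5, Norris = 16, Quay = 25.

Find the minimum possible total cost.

Minimum total cost: 795

For any fixed open set, each restaurant goes to its cheapest open site; total = fixed + service.
{C, D}: Tring→D 3·24=72, Sutton→D 11·21=231, Joliet→C 8·5=40, Norris→C 3·16=48, Quay→C 7·25=175. Service 566; fixed 229; total 795.
{B, D}: Tring→D 3·24=72, Sutton→B 9·21=189, Joliet→B 12·5=60, Norris→D 3·16=48, Quay→B 7·25=175. Service 544; fixed 258; total 802.
{D}: service 751 + fixed 59 = 810
{A, B, C, D, E}: Tring→D 3·24=72, Sutton→B 9·21=189, Joliet→C 8·5=40, Norris→C 3·16=48, Quay→B 7·25=175. Service 524; fixed 696; total 1220.
No other subset beats 795.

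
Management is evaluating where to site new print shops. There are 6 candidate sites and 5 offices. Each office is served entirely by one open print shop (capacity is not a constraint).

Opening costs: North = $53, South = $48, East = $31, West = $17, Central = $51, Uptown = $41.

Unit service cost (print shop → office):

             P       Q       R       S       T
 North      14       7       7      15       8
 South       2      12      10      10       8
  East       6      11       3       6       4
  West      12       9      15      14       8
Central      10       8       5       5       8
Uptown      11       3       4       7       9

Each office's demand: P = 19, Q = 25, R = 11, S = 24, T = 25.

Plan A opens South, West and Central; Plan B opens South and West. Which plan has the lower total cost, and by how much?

Plan A is cheaper by 149.

Plan A: {South, West, Central}: P→South 2·19=38, Q→Central 8·25=200, R→Central 5·11=55, S→Central 5·24=120, T→South 8·25=200. Service 613; fixed 116; total 729.
Plan B: {South, West}: P→South 2·19=38, Q→West 9·25=225, R→South 10·11=110, S→South 10·24=240, T→South 8·25=200. Service 813; fixed 65; total 878.
Difference: |729 − 878| = 149.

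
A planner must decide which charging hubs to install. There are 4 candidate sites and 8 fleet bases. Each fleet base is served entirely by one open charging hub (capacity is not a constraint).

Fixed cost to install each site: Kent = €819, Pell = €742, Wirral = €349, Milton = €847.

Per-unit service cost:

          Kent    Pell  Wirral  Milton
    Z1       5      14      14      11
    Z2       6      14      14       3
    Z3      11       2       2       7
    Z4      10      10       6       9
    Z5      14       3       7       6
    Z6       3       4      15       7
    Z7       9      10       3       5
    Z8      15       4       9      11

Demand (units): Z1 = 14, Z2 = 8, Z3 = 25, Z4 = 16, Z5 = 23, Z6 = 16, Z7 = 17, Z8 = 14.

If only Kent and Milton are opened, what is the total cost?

Each fleet base is assigned to its cheapest site among the open ones.
{Kent, Milton}: Z1→Kent 5·14=70, Z2→Milton 3·8=24, Z3→Milton 7·25=175, Z4→Milton 9·16=144, Z5→Milton 6·23=138, Z6→Kent 3·16=48, Z7→Milton 5·17=85, Z8→Milton 11·14=154. Service 838; fixed 1666; total 2504.

Total cost: 2504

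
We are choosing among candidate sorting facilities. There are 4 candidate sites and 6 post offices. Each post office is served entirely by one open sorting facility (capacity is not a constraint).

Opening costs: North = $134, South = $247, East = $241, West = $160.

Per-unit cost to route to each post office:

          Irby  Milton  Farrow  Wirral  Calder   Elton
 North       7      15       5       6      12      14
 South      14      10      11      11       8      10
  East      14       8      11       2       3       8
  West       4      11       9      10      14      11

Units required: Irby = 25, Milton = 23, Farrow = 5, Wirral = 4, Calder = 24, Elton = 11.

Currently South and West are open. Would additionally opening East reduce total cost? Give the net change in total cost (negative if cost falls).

Current service cost with {South, West}: 717.
Adding East: each post office re-picks its cheapest; new service cost 497, saving 220.
Extra fixed cost: 241. Net change = 241 − 220 = 21.
(Totals: 1124 → 1145.)

No — net change +21 (cost rises by 21).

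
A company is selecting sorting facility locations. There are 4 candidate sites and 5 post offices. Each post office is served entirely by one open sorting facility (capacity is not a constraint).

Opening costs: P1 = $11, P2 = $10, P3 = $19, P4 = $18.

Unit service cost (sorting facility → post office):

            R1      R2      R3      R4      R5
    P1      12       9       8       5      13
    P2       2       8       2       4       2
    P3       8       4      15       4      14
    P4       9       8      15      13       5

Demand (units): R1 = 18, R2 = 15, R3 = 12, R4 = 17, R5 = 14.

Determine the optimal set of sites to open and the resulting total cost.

Open P2 and P3; minimum total cost 245.

For any fixed open set, each post office goes to its cheapest open site; total = fixed + service.
{P2, P3}: R1→P2 2·18=36, R2→P3 4·15=60, R3→P2 2·12=24, R4→P2 4·17=68, R5→P2 2·14=28. Service 216; fixed 29; total 245.
{P1, P2, P3}: service 216 + fixed 40 = 256
{P2, P3, P4}: service 216 + fixed 47 = 263
{P1, P2, P3, P4}: R1→P2 2·18=36, R2→P3 4·15=60, R3→P2 2·12=24, R4→P2 4·17=68, R5→P2 2·14=28. Service 216; fixed 58; total 274.
No other subset beats 245.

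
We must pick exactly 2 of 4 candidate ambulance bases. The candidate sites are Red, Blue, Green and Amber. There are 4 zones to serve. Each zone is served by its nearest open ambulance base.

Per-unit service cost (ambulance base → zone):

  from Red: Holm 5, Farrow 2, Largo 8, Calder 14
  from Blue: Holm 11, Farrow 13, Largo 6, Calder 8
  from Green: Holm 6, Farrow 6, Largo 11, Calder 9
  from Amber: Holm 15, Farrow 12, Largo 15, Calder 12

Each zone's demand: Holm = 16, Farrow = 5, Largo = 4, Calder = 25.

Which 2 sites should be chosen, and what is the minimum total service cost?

Choose Red and Blue; total service cost 314.

With exactly 2 open, each zone uses its cheapest among the chosen.
{Red, Blue}: Holm→Red 5·16=80, Farrow→Red 2·5=10, Largo→Blue 6·4=24, Calder→Blue 8·25=200. Service cost 314.
{Red, Green}: service cost 347
{Blue, Green}: service cost 350
Among all 6 size-2 choices, {Red, Blue} is lowest.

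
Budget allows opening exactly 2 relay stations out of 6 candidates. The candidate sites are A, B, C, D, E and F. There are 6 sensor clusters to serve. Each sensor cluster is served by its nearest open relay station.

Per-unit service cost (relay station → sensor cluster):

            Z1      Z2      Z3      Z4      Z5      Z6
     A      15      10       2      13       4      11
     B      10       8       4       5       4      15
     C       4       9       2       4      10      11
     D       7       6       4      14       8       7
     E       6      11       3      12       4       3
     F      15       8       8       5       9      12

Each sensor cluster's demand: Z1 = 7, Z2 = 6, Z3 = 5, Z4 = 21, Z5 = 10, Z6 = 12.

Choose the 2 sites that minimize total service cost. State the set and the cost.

With exactly 2 open, each sensor cluster uses its cheapest among the chosen.
{C, E}: Z1→C 4·7=28, Z2→C 9·6=54, Z3→C 2·5=10, Z4→C 4·21=84, Z5→E 4·10=40, Z6→E 3·12=36. Service cost 252.
{B, E}: service cost 286
{E, F}: service cost 286
Among all 15 size-2 choices, {C, E} is lowest.

Choose C and E; total service cost 252.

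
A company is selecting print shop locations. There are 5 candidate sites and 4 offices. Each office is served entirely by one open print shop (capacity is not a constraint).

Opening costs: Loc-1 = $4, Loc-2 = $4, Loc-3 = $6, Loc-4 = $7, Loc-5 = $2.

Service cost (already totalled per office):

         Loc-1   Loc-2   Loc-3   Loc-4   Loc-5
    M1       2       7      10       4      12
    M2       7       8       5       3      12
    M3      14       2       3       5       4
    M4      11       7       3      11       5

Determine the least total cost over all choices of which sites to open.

Minimum total cost: 23

For any fixed open set, each office goes to its cheapest open site; total = fixed + service.
{Loc-1, Loc-3}: M1→Loc-1 2, M2→Loc-3 5, M3→Loc-3 3, M4→Loc-3 3. Service 13; fixed 10; total 23.
{Loc-1, Loc-5}: service 18 + fixed 6 = 24
{Loc-1, Loc-3, Loc-5}: service 13 + fixed 12 = 25
{Loc-1, Loc-2, Loc-3, Loc-4, Loc-5}: service 10 + fixed 23 = 33
No other subset beats 23.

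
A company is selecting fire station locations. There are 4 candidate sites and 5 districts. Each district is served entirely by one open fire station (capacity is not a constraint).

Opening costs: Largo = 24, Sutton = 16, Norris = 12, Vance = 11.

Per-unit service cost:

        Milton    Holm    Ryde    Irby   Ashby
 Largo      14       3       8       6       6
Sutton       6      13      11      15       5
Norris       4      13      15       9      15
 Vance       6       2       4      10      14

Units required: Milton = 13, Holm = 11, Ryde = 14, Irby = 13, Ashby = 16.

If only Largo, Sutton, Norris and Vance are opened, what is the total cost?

Total cost: 351

Each district is assigned to its cheapest site among the open ones.
{Largo, Sutton, Norris, Vance}: Milton→Norris 4·13=52, Holm→Vance 2·11=22, Ryde→Vance 4·14=56, Irby→Largo 6·13=78, Ashby→Sutton 5·16=80. Service 288; fixed 63; total 351.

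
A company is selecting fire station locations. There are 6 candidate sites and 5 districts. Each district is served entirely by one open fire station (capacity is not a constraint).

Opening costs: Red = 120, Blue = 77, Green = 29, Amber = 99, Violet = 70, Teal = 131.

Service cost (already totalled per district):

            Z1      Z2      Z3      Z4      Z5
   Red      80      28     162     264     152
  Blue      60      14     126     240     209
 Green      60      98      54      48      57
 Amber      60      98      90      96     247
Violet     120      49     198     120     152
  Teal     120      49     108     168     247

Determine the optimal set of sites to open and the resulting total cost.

Open Blue and Green; minimum total cost 339.

For any fixed open set, each district goes to its cheapest open site; total = fixed + service.
{Blue, Green}: Z1→Blue 60, Z2→Blue 14, Z3→Green 54, Z4→Green 48, Z5→Green 57. Service 233; fixed 106; total 339.
{Green}: service 317 + fixed 29 = 346
{Green, Violet}: Z1→Green 60, Z2→Violet 49, Z3→Green 54, Z4→Green 48, Z5→Green 57. Service 268; fixed 99; total 367.
{Red, Blue, Green, Amber, Violet, Teal}: service 233 + fixed 526 = 759
No other subset beats 339.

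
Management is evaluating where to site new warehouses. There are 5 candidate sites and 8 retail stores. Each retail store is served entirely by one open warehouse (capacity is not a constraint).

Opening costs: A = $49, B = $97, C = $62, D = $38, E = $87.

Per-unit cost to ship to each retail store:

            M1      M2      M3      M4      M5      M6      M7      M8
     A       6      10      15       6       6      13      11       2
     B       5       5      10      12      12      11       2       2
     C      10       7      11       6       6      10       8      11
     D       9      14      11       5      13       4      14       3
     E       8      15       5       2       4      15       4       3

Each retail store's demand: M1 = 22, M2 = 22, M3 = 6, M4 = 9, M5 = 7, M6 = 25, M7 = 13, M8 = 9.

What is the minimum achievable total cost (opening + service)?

Minimum total cost: 662

For any fixed open set, each retail store goes to its cheapest open site; total = fixed + service.
{B, D, E}: M1→B 5·22=110, M2→B 5·22=110, M3→E 5·6=30, M4→E 2·9=18, M5→E 4·7=28, M6→D 4·25=100, M7→B 2·13=26, M8→B 2·9=18. Service 440; fixed 222; total 662.
{B, D}: M1→B 5·22=110, M2→B 5·22=110, M3→B 10·6=60, M4→D 5·9=45, M5→B 12·7=84, M6→D 4·25=100, M7→B 2·13=26, M8→B 2·9=18. Service 553; fixed 135; total 688.
{A, B, D}: service 511 + fixed 184 = 695
{A, B, C, D, E}: service 440 + fixed 333 = 773
No other subset beats 662.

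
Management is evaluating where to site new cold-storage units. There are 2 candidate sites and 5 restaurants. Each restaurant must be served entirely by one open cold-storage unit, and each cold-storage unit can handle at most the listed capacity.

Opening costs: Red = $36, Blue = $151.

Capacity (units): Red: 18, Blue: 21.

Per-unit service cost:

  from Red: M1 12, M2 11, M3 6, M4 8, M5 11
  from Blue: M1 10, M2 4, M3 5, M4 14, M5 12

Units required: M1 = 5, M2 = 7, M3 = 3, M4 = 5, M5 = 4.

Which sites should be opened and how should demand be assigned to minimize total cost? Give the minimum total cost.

Minimum total cost: 364

Open {Red, Blue}: M1→Blue 10·5=50, M2→Blue 4·7=28, M3→Blue 5·3=15, M4→Red 8·5=40, M5→Red 11·4=44.
Loads: Red carries 9/18, Blue carries 15/21. Service 177; fixed 187; total 364.
Next best feasible plan costs 367.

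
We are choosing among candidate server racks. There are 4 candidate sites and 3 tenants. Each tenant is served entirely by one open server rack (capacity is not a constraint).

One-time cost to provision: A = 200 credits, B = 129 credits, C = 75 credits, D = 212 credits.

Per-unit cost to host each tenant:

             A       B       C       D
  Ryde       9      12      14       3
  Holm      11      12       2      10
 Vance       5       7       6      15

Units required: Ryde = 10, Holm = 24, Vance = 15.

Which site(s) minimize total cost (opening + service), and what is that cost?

For any fixed open set, each tenant goes to its cheapest open site; total = fixed + service.
{C}: Ryde→C 14·10=140, Holm→C 2·24=48, Vance→C 6·15=90. Service 278; fixed 75; total 353.
{C, D}: Ryde→D 3·10=30, Holm→C 2·24=48, Vance→C 6·15=90. Service 168; fixed 287; total 455.
{B, C}: service 258 + fixed 204 = 462
{A, B, C, D}: Ryde→D 3·10=30, Holm→C 2·24=48, Vance→A 5·15=75. Service 153; fixed 616; total 769.
No other subset beats 353.

Open C only; minimum total cost 353.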